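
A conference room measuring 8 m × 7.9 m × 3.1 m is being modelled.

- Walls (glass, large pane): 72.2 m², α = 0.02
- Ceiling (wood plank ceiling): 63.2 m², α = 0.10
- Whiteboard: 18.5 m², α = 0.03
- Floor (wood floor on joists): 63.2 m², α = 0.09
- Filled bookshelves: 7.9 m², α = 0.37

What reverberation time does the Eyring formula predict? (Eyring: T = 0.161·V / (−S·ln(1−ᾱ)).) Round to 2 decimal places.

Total surface area S = 72.2 + 63.2 + 18.5 + 63.2 + 7.9 = 225.0 m².
Σ(Sᵢαᵢ) = 72.2×0.02 + 63.2×0.10 + 18.5×0.03 + 63.2×0.09 + 7.9×0.37 = 16.930.
Mean coefficient ᾱ = A/S = 0.0752.
−S·ln(1−ᾱ) = −225.0 × ln(1 − 0.0752) = 17.590.
V = 8 × 7.9 × 3.1 = 195.92 m³.
RT60 = 0.161 × 195.92 / 17.590 = 1.79 s.

1.79 s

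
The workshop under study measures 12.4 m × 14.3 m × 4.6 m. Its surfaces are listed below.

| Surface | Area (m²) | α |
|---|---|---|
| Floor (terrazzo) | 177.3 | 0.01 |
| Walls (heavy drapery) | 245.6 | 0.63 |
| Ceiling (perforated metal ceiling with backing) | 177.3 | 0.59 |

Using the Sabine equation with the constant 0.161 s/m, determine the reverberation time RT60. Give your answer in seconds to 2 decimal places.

Total absorption A = 177.3×0.01 + 245.6×0.63 + 177.3×0.59
  = 1.773 + 154.728 + 104.607 = 261.108 m² sabins.
V = 12.4·14.3·4.6 = 815.672 m³.
RT60 = 0.161 · V / A = 0.161 × 815.672 / 261.108 = 0.50 s.

0.50 seconds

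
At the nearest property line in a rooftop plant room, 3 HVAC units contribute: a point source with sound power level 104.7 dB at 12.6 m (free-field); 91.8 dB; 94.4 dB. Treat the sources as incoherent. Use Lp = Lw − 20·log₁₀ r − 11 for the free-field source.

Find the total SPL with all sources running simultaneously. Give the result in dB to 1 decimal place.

96.3 dB

Source at 12.6 m: Lp = 104.7 − 20·log₁₀(12.6) − 11 = 71.7 dB.
Sum in the linear (power) domain: Σ 10^(Lᵢ/10) = 10^(71.7/10) + 10^(91.8/10) + 10^(94.4/10) = 4.283e+09.
Back to dB: 10·log₁₀ Σ = 96.3 dB.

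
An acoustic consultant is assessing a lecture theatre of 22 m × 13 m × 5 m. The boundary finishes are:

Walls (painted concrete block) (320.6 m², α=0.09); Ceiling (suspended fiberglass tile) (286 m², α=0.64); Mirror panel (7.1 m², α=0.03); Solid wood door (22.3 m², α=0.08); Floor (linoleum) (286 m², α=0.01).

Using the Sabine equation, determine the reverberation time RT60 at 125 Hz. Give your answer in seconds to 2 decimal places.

Total absorption A = 320.6·0.09 + 286·0.64 + 7.1·0.03 + 22.3·0.08 + 286·0.01
  = 28.854 + 183.040 + 0.213 + 1.784 + 2.860 = 216.751 m² sabins.
Room volume: 1430 m³.
Sabine: RT60 = 0.161 × 1430 / 216.751 = 1.06 s.

1.06 s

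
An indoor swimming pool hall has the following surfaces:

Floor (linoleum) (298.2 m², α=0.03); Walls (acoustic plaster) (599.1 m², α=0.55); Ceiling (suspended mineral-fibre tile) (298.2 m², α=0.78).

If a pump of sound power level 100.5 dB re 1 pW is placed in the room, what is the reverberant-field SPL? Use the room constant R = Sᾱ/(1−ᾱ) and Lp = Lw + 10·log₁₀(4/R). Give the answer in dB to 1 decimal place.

76.1 dB

Σ(Sᵢαᵢ) = 298.2×0.03 + 599.1×0.55 + 298.2×0.78 = 571.047; total area S = 1195.5 m².
ᾱ = 571.047/1195.5 = 0.4777; R = Sᾱ/(1−ᾱ) = 571.047/(1−0.4777) = 1093.331 m².
Lp = Lw + 10 log₁₀(4/R) = 100.5 -24.37 = 76.1 dB.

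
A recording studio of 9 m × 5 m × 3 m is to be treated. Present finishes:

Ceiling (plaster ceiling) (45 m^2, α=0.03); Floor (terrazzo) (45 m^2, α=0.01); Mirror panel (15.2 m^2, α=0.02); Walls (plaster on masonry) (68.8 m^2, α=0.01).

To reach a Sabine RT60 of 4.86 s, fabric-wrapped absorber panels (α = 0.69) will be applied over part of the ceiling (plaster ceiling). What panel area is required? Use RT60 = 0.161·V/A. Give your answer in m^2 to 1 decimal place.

2.5

Summing Sᵢαᵢ: 1.350 + 0.450 + 0.304 + 0.688 → A₁ = 2.792 sabins.
Required A₂ = 0.161·135/4.86 = 4.472 sabins.
ΔA needed = 4.472 − 2.792 = 1.680 sabins.
Net gain per m^2: Δα = 0.69 − 0.03 = 0.66.
Panel area = 1.680 / 0.66 = 2.5 m^2.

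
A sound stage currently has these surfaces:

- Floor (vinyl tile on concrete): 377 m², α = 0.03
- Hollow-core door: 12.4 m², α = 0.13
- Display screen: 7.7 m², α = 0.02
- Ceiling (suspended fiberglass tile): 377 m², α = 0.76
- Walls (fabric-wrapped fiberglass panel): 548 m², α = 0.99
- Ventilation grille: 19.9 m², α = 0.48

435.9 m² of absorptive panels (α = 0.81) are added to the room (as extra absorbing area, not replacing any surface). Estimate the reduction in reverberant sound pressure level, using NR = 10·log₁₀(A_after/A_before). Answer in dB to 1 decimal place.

1.5 dB

A_before = Σ Sᵢαᵢ = 377×0.03 + 12.4×0.13 + 7.7×0.02 + 377×0.76 + 548×0.99 + 19.9×0.48 = 851.668 sabins.
Treatment contributes 435.9·0.81 = 353.079 sabins.
New total A_after = 1204.747 sabins.
Reduction = 10 log₁₀(A_after/A_before) = 10 log₁₀(1.4146) = 1.5 dB.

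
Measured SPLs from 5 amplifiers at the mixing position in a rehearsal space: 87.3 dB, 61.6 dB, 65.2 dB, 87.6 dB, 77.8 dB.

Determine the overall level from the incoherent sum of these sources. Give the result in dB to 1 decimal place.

90.7 dB

Converting to relative power and adding: 10^(87.3/10) + 10^(61.6/10) + 10^(65.2/10) + 10^(87.6/10) + 10^(77.8/10) = 1.177e+09.
Combined level = 10 log₁₀(1.177e+09) = 90.7 dB.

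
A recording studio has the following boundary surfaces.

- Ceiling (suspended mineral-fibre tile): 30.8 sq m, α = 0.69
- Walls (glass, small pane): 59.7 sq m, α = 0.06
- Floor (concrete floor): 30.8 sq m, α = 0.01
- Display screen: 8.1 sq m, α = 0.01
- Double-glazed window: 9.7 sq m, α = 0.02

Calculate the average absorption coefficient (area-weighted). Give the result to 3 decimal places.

0.183

Total surface area S = 139.1 sq m.
Weighted sum Σ Sα = 25.417.
ᾱ = 25.417 / 139.1 = 0.183.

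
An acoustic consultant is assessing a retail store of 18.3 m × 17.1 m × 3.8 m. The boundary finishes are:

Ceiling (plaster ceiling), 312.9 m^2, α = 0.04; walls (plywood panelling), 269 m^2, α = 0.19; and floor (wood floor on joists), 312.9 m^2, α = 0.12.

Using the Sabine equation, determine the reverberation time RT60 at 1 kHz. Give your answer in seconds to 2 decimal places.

1.89 s

Summing Sᵢαᵢ: 12.516 + 51.110 + 37.548 → A = 101.174 sabins.
Room volume: 1189.134 m³.
RT60 = 0.161 · V / A = 0.161 × 1189.134 / 101.174 = 1.89 s.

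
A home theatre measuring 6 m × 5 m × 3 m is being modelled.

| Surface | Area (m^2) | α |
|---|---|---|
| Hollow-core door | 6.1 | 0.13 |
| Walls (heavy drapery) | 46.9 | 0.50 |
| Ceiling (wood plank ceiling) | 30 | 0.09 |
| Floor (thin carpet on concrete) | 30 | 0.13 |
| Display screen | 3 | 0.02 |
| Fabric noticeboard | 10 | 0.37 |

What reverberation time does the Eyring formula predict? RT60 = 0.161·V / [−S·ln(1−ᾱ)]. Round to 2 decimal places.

0.36 s

S = Σ Sᵢ = 126.0 m^2.
Σ(Sᵢαᵢ) = 6.1×0.13 + 46.9×0.50 + 30×0.09 + 30×0.13 + 3×0.02 + 10×0.37 = 34.603.
Mean coefficient ᾱ = A/S = 0.2746.
Eyring denominator: −S ln(1−ᾱ) = 40.450.
V = 6 × 5 × 3 = 90 m³.
RT60 = 0.161 × 90 / 40.450 = 0.36 s.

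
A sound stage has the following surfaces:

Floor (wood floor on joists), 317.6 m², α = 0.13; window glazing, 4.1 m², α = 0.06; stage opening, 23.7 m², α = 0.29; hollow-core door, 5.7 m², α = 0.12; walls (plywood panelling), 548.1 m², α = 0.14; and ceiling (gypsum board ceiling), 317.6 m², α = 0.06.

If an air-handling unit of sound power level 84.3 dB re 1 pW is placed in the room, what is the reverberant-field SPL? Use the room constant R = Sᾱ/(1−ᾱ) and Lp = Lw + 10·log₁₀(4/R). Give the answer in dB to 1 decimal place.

A = 144.881 sabins; S = 1216.8 m².
ᾱ = 144.881/1216.8 = 0.1191; R = Sᾱ/(1−ᾱ) = 144.881/(1−0.1191) = 164.469 m².
Lp = 84.3 + 10·log₁₀(4/164.469) = 84.3 + (-16.14) = 68.2 dB.

68.2 dB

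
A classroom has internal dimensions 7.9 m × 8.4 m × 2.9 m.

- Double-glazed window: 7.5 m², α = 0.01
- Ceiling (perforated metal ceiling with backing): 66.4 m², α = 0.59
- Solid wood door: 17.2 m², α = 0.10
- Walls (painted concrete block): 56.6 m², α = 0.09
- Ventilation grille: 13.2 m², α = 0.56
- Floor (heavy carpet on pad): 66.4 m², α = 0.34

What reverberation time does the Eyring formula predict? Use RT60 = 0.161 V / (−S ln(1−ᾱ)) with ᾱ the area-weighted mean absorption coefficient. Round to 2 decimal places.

Total surface area S = 7.5 + 66.4 + 17.2 + 56.6 + 13.2 + 66.4 = 227.3 m².
Absorption A = 7.5×0.01 + 66.4×0.59 + 17.2×0.10 + 56.6×0.09 + 13.2×0.56 + 66.4×0.34 = 76.033 sabins.
Mean coefficient ᾱ = A/S = 0.3345.
−S·ln(1−ᾱ) = −227.3 × ln(1 − 0.3345) = 92.560.
V = 7.9 × 8.4 × 2.9 = 192.444 m³.
RT60 = 0.161 × 192.444 / 92.560 = 0.33 s.

0.33 s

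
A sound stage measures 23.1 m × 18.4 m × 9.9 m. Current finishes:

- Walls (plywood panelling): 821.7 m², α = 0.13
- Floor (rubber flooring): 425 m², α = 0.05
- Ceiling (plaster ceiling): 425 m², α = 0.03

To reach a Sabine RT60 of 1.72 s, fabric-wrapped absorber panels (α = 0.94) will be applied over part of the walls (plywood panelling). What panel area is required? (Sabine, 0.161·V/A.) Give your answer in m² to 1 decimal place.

Equivalent absorption area: A₁ = 821.7·0.13 + 425·0.05 + 425·0.03 = 140.821 m².
V = 4207.896 m³. Target absorption A₂ = 0.161 × 4207.896 / 1.72 = 393.879 sabins.
ΔA needed = 393.879 − 140.821 = 253.058 sabins.
Each m² of panel replacing the walls (plywood panelling) adds (0.94 − 0.13) = 0.81 sabins.
Area = ΔA/Δα = 253.058/0.81 = 312.4 m².

312.4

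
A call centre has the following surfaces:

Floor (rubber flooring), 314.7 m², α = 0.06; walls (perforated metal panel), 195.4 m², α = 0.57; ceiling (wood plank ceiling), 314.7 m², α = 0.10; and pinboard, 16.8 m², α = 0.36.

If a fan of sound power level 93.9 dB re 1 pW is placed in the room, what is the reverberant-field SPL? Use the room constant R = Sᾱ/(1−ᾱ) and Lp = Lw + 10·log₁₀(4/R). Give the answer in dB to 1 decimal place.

Σ(Sᵢαᵢ) = 314.7·0.06 + 195.4·0.57 + 314.7·0.10 + 16.8·0.36 = 167.778; total area S = 841.6 m².
ᾱ = 0.1994, so room constant R = A/(1−ᾱ) = 209.565 m².
Lp = Lw + 10 log₁₀(4/R) = 93.9 -17.19 = 76.7 dB.

76.7 dB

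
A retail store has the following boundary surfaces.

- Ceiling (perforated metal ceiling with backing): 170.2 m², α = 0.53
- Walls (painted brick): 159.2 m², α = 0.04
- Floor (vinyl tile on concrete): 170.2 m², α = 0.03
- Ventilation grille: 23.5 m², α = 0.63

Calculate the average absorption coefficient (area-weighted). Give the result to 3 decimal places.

0.223

Total surface area S = 523.1 m².
Σ(Sᵢαᵢ) = 170.2·0.53 + 159.2·0.04 + 170.2·0.03 + 23.5·0.63 = 116.485.
ᾱ = A/S = 0.223.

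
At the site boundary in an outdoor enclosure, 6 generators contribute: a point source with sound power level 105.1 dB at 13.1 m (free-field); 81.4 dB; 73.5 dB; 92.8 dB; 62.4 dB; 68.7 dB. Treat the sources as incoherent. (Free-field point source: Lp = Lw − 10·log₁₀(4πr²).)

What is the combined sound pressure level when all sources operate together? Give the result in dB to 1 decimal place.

Source at 13.1 m: Lp = 105.1 − 10·log₁₀(4π·13.1²) = 105.1 − 10·log₁₀(2156.515) = 71.8 dB.
Sum in the linear (power) domain: Σ 10^(Lᵢ/10) = 10^(71.8/10) + 10^(81.4/10) + 10^(73.5/10) + 10^(92.8/10) + 10^(62.4/10) + 10^(68.7/10) = 2.09e+09.
Combined level = 10 log₁₀(2.09e+09) = 93.2 dB.

93.2 dB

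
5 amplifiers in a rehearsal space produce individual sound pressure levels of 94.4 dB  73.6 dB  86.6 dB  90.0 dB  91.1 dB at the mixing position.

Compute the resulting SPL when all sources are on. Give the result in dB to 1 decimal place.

Converting to relative power and adding: 10^(94.4/10) + 10^(73.6/10) + 10^(86.6/10) + 10^(90.0/10) + 10^(91.1/10) = 5.522e+09.
L_total = 10·log₁₀(5.522e+09) = 97.4 dB.

97.4 dB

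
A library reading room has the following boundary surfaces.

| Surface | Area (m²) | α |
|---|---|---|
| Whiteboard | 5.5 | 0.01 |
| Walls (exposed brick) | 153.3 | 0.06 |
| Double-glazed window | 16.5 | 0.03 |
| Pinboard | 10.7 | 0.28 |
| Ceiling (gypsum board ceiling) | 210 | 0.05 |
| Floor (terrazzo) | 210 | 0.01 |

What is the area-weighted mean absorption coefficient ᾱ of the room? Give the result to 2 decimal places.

S = Σ Sᵢ = 5.5 + 153.3 + 16.5 + 10.7 + 210 + 210 = 606.0 m².
A = 5.5*0.01 + 153.3*0.06 + 16.5*0.03 + 10.7*0.28 + 210*0.05 + 210*0.01 = 25.344 sabins.
ᾱ = 25.344 / 606.0 = 0.04.

0.04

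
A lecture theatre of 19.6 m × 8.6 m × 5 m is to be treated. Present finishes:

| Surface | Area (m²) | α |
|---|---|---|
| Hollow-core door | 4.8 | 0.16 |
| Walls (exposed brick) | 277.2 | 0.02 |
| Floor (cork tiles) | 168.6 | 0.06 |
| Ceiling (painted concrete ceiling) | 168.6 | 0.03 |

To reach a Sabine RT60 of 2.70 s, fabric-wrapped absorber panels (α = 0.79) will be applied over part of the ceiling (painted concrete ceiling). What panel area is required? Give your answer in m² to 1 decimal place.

Summing Sᵢαᵢ: 0.768 + 5.544 + 10.116 + 5.058 → A₁ = 21.486 sabins.
Required A₂ = 0.161·842.8/2.70 = 50.256 sabins.
ΔA needed = 50.256 − 21.486 = 28.770 sabins.
Net gain per m²: Δα = 0.79 − 0.03 = 0.76.
Panel area = 28.770 / 0.76 = 37.9 m².

37.9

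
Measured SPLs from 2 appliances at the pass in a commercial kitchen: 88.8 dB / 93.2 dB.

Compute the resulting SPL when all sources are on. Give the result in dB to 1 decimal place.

Σ 10^(Lᵢ/10) = 2.848e+09.
Combined level = 10 log₁₀(2.848e+09) = 94.5 dB.

94.5 dB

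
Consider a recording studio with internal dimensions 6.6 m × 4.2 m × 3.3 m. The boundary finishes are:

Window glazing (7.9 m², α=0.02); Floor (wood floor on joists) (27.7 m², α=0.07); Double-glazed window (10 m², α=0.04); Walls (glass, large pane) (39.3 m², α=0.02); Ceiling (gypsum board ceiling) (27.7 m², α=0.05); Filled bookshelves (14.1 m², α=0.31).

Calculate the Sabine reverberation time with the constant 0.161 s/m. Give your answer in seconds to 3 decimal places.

Total absorption A = 7.9·0.02 + 27.7·0.07 + 10·0.04 + 39.3·0.02 + 27.7·0.05 + 14.1·0.31
  = 0.158 + 1.939 + 0.400 + 0.786 + 1.385 + 4.371 = 9.039 m² sabins.
Volume V = 6.6 × 4.2 × 3.3 = 91.476 m³.
Sabine: RT60 = 0.161 × 91.476 / 9.039 = 1.629 s.

1.629 s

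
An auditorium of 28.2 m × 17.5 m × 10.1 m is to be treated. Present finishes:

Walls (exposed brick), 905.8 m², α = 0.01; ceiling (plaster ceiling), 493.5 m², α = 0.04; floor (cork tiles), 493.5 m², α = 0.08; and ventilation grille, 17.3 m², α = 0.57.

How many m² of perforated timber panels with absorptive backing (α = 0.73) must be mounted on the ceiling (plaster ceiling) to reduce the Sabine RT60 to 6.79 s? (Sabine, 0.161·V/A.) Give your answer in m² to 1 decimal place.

Total absorption A₁ = 905.8·0.01 + 493.5·0.04 + 493.5·0.08 + 17.3·0.57
  = 9.058 + 19.740 + 39.480 + 9.861 = 78.139 m² sabins.
Required A₂ = 0.161·4984.35/6.79 = 118.186 sabins.
Absorption to add: 118.186 − 78.139 = 40.047 sabins.
Each m² of panel replacing the ceiling (plaster ceiling) adds (0.73 − 0.04) = 0.69 sabins.
Area = ΔA/Δα = 40.047/0.69 = 58.0 m².

58.0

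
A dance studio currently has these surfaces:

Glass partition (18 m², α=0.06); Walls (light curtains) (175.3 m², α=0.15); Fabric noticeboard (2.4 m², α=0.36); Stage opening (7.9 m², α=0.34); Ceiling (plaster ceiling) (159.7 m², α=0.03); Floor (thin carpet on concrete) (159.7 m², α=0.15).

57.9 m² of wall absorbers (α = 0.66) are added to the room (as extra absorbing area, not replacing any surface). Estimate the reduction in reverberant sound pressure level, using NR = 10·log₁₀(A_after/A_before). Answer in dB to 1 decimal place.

Total absorption A_before = 18*0.06 + 175.3*0.15 + 2.4*0.36 + 7.9*0.34 + 159.7*0.03 + 159.7*0.15
  = 1.080 + 26.295 + 0.864 + 2.686 + 4.791 + 23.955 = 59.671 m² sabins.
Added absorption = 57.9 × 0.66 = 38.214 sabins.
A_after = 59.671 + 38.214 = 97.885 sabins.
Reduction = 10 log₁₀(A_after/A_before) = 10 log₁₀(1.6404) = 2.1 dB.

2.1 dB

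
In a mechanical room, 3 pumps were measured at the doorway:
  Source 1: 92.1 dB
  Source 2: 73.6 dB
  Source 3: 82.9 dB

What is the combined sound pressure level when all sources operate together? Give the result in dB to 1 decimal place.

Converting to relative power and adding: 10^(92.1/10) + 10^(73.6/10) + 10^(82.9/10) = 1.84e+09.
L_total = 10·log₁₀(1.84e+09) = 92.6 dB.

92.6 dB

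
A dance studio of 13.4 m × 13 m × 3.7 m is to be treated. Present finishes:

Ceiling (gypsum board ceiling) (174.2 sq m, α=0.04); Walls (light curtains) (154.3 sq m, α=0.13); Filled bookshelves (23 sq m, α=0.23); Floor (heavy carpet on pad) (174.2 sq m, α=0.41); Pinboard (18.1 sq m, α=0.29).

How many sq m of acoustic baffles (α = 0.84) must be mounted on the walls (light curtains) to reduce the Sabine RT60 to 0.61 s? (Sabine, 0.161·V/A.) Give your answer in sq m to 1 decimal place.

86.1

Equivalent absorption area: A₁ = 174.2×0.04 + 154.3×0.13 + 23×0.23 + 174.2×0.41 + 18.1×0.29 = 108.988 sq m.
V = 644.54 m³. Target absorption A₂ = 0.161 × 644.54 / 0.61 = 170.116 sabins.
ΔA needed = 170.116 − 108.988 = 61.128 sabins.
Net gain per sq m: Δα = 0.84 − 0.13 = 0.71.
Panel area = 61.128 / 0.71 = 86.1 sq m.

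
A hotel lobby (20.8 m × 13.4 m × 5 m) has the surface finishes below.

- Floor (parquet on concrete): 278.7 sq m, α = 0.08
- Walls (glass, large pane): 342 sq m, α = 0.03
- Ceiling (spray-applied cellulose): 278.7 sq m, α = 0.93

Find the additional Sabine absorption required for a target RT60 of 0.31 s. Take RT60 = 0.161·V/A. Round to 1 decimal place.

432.0 sabins

Summing Sᵢαᵢ: 22.296 + 10.260 + 259.191 → A₁ = 291.747 sabins.
For T = 0.31 s, need A₂ = 0.161·V/T = 0.161·1393.6/0.31 = 723.773 sabins.
Shortfall: 723.773 − 291.747 = 432.0 sabins.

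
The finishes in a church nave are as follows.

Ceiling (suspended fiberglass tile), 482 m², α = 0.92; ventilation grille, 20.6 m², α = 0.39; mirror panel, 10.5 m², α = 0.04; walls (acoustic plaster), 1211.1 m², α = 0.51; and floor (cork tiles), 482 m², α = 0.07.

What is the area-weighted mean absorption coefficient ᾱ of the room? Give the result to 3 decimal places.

0.500

Total surface area S = 2206.2 m².
Σ(Sᵢαᵢ) = 482×0.92 + 20.6×0.39 + 10.5×0.04 + 1211.1×0.51 + 482×0.07 = 1103.295.
ᾱ = 1103.295 / 2206.2 = 0.500.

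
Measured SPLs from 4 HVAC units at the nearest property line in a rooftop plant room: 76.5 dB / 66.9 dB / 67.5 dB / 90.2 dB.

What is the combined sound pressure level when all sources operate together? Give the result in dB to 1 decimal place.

90.4 dB

Σ 10^(Lᵢ/10) = 1.102e+09.
Back to dB: 10·log₁₀ Σ = 90.4 dB.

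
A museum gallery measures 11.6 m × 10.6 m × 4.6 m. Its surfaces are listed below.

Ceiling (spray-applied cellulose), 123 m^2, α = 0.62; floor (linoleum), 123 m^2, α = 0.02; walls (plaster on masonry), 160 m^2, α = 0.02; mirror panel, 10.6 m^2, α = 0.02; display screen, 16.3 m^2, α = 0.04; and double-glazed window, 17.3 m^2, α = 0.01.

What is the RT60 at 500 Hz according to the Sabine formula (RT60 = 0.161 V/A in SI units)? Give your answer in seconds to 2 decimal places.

1.10 s

Summing Sᵢαᵢ: 76.260 + 2.460 + 3.200 + 0.212 + 0.652 + 0.173 → A = 82.957 sabins.
Room volume: 565.616 m³.
Sabine: RT60 = 0.161 × 565.616 / 82.957 = 1.10 s.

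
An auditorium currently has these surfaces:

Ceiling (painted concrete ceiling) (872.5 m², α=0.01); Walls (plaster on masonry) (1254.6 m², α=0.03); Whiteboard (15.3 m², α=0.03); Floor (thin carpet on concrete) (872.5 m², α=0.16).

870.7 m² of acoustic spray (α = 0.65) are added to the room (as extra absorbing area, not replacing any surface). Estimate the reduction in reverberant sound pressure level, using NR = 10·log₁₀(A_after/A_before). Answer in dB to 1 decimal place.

Total absorption A_before = 872.5·0.01 + 1254.6·0.03 + 15.3·0.03 + 872.5·0.16
  = 8.725 + 37.638 + 0.459 + 139.600 = 186.422 m² sabins.
Treatment contributes 870.7·0.65 = 565.955 sabins.
New total A_after = 752.377 sabins.
Reduction = 10 log₁₀(A_after/A_before) = 10 log₁₀(4.0359) = 6.1 dB.

6.1 dB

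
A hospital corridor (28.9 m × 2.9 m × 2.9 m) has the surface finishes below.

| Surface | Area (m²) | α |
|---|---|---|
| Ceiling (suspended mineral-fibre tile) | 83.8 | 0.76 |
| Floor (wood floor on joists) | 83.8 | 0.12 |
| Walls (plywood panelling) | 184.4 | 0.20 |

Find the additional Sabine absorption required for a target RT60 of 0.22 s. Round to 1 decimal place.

67.2 sabins

A₁ = Σ Sᵢαᵢ = 83.8*0.76 + 83.8*0.12 + 184.4*0.20 = 110.624 sabins.
Target A₂ = 0.161·243.049/0.22 = 177.868 sabins (V = 243.049 m³).
ΔA = A₂ − A₁ = 177.868 − 110.624 = 67.2 sabins.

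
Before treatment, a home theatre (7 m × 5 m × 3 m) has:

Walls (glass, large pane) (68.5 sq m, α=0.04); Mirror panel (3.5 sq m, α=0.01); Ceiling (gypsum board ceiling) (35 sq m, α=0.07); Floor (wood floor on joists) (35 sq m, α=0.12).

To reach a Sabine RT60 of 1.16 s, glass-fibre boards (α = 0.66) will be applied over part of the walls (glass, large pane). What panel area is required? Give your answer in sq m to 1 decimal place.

A₁ = Σ Sᵢαᵢ = 68.5×0.04 + 3.5×0.01 + 35×0.07 + 35×0.12 = 9.425 sabins.
V = 105 m³. Target absorption A₂ = 0.161 × 105 / 1.16 = 14.573 sabins.
ΔA needed = 14.573 − 9.425 = 5.148 sabins.
Each sq m of panel replacing the walls (glass, large pane) adds (0.66 − 0.04) = 0.62 sabins.
Area = ΔA/Δα = 5.148/0.62 = 8.3 sq m.

8.3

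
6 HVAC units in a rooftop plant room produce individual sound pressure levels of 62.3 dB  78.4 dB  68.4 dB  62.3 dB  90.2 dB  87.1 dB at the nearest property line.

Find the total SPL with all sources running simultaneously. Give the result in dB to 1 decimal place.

Sum in the linear (power) domain: Σ 10^(Lᵢ/10) = 10^(62.3/10) + 10^(78.4/10) + 10^(68.4/10) + 10^(62.3/10) + 10^(90.2/10) + 10^(87.1/10) = 1.639e+09.
Combined level = 10 log₁₀(1.639e+09) = 92.1 dB.

92.1 dB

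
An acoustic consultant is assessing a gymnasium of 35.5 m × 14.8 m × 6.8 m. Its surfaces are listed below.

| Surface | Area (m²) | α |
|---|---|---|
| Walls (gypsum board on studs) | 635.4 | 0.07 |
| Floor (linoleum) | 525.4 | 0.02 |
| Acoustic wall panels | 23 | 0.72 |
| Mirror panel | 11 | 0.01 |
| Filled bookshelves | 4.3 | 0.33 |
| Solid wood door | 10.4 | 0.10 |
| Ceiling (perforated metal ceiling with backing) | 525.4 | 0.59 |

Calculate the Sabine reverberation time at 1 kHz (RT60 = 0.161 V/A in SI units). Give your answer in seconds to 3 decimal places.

1.498 seconds

Summing Sᵢαᵢ: 44.478 + 10.508 + 16.560 + 0.110 + 1.419 + 1.040 + 309.986 → A = 384.101 sabins.
V = 35.5·14.8·6.8 = 3572.72 m³.
Sabine: RT60 = 0.161 × 3572.72 / 384.101 = 1.498 s.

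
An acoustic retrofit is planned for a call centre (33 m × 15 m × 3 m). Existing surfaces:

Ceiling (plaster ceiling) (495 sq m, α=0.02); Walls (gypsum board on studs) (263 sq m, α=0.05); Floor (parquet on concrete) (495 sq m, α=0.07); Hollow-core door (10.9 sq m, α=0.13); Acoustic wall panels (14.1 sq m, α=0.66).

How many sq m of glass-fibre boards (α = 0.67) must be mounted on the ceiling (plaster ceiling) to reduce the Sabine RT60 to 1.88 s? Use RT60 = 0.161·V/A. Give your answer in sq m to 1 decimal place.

90.4

Summing Sᵢαᵢ: 9.900 + 13.150 + 34.650 + 1.417 + 9.306 → A₁ = 68.423 sabins.
Required A₂ = 0.161·1485/1.88 = 127.173 sabins.
Absorption to add: 127.173 − 68.423 = 58.750 sabins.
Each sq m of panel replacing the ceiling (plaster ceiling) adds (0.67 − 0.02) = 0.65 sabins.
Panel area = 58.750 / 0.65 = 90.4 sq m.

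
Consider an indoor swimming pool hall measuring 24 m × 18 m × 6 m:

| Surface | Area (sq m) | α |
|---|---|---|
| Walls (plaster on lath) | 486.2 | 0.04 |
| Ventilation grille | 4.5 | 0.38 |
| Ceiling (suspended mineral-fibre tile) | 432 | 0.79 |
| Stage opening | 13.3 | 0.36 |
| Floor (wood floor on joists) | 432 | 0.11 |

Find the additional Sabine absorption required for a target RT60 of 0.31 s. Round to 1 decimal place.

Equivalent absorption area: A₁ = 486.2*0.04 + 4.5*0.38 + 432*0.79 + 13.3*0.36 + 432*0.11 = 414.746 sq m.
V = 2592 m³. Required absorption A₂ = 0.161 × 2592 / 0.31 = 1346.168 sabins.
Shortfall: 1346.168 − 414.746 = 931.4 sabins.

931.4 sabins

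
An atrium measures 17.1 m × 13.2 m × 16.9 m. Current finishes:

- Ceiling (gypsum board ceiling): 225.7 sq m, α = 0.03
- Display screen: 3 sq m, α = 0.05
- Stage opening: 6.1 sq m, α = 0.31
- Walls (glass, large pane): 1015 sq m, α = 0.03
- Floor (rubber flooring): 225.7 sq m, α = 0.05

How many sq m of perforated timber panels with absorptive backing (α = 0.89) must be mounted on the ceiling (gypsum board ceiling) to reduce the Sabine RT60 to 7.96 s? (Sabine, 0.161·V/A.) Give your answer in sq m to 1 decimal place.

30.9

Equivalent absorption area: A₁ = 225.7×0.03 + 3×0.05 + 6.1×0.31 + 1015×0.03 + 225.7×0.05 = 50.547 sq m.
V = 3814.668 m³. Target absorption A₂ = 0.161 × 3814.668 / 7.96 = 77.156 sabins.
ΔA needed = 77.156 − 50.547 = 26.609 sabins.
Net gain per sq m: Δα = 0.89 − 0.03 = 0.86.
Panel area = 26.609 / 0.86 = 30.9 sq m.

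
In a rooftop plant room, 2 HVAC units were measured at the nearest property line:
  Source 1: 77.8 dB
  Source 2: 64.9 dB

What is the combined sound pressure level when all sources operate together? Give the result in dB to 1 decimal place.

78.0 dB

Σ 10^(Lᵢ/10) = 6.335e+07.
Combined level = 10 log₁₀(6.335e+07) = 78.0 dB.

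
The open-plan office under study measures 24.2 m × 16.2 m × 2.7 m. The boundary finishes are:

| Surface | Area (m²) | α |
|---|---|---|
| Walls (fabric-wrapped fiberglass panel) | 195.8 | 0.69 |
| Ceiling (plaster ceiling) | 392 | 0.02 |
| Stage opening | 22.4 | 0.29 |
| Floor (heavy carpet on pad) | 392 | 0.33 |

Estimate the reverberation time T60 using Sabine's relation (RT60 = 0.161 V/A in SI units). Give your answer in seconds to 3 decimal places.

Summing Sᵢαᵢ: 135.102 + 7.840 + 6.496 + 129.360 → A = 278.798 sabins.
V = 24.2·16.2·2.7 = 1058.508 m³.
RT60 = 0.161 · V / A = 0.161 × 1058.508 / 278.798 = 0.611 s.

0.611 seconds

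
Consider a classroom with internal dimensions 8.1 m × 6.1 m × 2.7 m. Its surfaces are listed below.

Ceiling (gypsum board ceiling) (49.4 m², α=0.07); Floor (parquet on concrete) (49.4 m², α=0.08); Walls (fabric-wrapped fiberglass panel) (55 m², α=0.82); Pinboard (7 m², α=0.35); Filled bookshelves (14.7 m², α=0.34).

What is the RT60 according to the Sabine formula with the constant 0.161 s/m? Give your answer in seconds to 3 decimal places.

0.358 seconds

Equivalent absorption area: A = 49.4*0.07 + 49.4*0.08 + 55*0.82 + 7*0.35 + 14.7*0.34 = 59.958 m².
Volume V = 8.1 × 6.1 × 2.7 = 133.407 m³.
T = 0.161 V/A = 0.161·133.407/59.958 = 0.358 s.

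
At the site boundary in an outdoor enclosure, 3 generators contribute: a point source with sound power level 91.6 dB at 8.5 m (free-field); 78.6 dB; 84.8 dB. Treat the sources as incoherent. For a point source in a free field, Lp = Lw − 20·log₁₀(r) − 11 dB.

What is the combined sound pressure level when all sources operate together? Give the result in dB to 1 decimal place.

85.8 dB

Source at 8.5 m: Lp = 91.6 − 20·log₁₀(8.5) − 11 = 62.0 dB.
Converting to relative power and adding: 10^(62.0/10) + 10^(78.6/10) + 10^(84.8/10) = 3.76e+08.
L_total = 10·log₁₀(3.76e+08) = 85.8 dB.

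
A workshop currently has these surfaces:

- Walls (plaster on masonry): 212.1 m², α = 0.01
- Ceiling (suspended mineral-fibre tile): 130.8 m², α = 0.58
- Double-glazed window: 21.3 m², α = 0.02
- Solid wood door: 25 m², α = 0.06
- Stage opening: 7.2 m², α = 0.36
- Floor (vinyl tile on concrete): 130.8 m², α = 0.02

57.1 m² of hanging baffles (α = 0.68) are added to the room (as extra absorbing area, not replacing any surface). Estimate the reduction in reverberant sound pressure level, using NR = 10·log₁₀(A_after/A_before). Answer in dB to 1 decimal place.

Total absorption A_before = 212.1·0.01 + 130.8·0.58 + 21.3·0.02 + 25·0.06 + 7.2·0.36 + 130.8·0.02
  = 2.121 + 75.864 + 0.426 + 1.500 + 2.592 + 2.616 = 85.119 m² sabins.
Added absorption = 57.1 × 0.68 = 38.828 sabins.
A_after = 85.119 + 38.828 = 123.947 sabins.
NR = 10·log₁₀(123.947/85.119) = 1.6 dB.

1.6 dB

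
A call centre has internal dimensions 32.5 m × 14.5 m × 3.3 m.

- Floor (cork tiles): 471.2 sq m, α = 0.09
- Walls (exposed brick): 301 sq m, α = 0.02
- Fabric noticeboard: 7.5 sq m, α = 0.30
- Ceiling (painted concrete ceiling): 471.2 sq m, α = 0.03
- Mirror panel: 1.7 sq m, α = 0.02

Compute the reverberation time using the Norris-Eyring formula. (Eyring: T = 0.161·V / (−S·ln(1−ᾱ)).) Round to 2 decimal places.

3.76 seconds

S = Σ Sᵢ = 1252.6 sq m.
Absorption A = 471.2×0.09 + 301×0.02 + 7.5×0.30 + 471.2×0.03 + 1.7×0.02 = 64.848 sabins.
ᾱ = 64.848 / 1252.6 = 0.0518.
Eyring denominator: −S ln(1−ᾱ) = 66.626.
V = 32.5 × 14.5 × 3.3 = 1555.125 m³.
RT60 = 0.161 × 1555.125 / 66.626 = 3.76 s.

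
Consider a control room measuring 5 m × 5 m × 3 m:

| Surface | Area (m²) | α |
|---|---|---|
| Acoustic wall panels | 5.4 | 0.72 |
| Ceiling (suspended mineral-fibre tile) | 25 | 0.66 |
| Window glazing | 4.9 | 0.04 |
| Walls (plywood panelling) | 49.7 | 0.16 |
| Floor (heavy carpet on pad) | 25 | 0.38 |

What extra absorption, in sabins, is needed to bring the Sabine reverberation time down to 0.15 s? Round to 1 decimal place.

42.5 sabins

Total absorption A₁ = 5.4*0.72 + 25*0.66 + 4.9*0.04 + 49.7*0.16 + 25*0.38
  = 3.888 + 16.500 + 0.196 + 7.952 + 9.500 = 38.036 m² sabins.
For T = 0.15 s, need A₂ = 0.161·V/T = 0.161·75/0.15 = 80.500 sabins.
Shortfall: 80.500 − 38.036 = 42.5 sabins.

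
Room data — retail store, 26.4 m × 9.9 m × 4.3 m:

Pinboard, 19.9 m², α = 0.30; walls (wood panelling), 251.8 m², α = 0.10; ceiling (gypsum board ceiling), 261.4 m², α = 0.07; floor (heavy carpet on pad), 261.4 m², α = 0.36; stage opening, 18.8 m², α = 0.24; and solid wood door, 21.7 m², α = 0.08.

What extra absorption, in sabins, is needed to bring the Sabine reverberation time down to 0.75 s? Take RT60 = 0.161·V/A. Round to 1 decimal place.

Summing Sᵢαᵢ: 5.970 + 25.180 + 18.298 + 94.104 + 4.512 + 1.736 → A₁ = 149.800 sabins.
Target A₂ = 0.161·1123.848/0.75 = 241.253 sabins (V = 1123.848 m³).
ΔA = A₂ − A₁ = 241.253 − 149.800 = 91.5 sabins.

91.5 sabins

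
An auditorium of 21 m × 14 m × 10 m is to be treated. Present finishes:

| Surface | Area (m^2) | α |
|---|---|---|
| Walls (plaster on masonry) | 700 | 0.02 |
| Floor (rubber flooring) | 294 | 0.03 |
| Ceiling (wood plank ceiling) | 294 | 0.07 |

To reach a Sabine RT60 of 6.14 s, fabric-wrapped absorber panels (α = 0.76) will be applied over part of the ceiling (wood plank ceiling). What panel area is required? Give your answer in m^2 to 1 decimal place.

A₁ = Σ Sᵢαᵢ = 700*0.02 + 294*0.03 + 294*0.07 = 43.400 sabins.
V = 2940 m³. Target absorption A₂ = 0.161 × 2940 / 6.14 = 77.091 sabins.
Absorption to add: 77.091 − 43.400 = 33.691 sabins.
Each m^2 of panel replacing the ceiling (wood plank ceiling) adds (0.76 − 0.07) = 0.69 sabins.
Area = ΔA/Δα = 33.691/0.69 = 48.8 m^2.

48.8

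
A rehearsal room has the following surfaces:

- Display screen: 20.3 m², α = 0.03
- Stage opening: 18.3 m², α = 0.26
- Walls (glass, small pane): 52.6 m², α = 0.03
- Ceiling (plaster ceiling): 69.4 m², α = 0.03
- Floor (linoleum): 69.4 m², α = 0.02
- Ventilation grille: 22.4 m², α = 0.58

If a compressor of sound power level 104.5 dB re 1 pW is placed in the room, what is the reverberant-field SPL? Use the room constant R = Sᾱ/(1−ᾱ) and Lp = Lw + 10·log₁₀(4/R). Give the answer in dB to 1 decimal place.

96.4 dB

A = 23.407 sabins; S = 252.4 m².
ᾱ = 23.407/252.4 = 0.0927; R = Sᾱ/(1−ᾱ) = 23.407/(1−0.0927) = 25.799 m².
Lp = Lw + 10 log₁₀(4/R) = 104.5 -8.10 = 96.4 dB.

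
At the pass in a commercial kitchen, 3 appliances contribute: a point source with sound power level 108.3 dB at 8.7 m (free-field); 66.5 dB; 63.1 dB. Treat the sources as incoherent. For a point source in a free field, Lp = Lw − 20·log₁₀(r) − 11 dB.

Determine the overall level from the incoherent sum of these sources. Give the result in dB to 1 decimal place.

Source at 8.7 m: Lp = 108.3 − 20·log₁₀(8.7) − 11 = 78.5 dB.
Σ 10^(Lᵢ/10) = 7.73e+07.
Combined level = 10 log₁₀(7.73e+07) = 78.9 dB.

78.9 dB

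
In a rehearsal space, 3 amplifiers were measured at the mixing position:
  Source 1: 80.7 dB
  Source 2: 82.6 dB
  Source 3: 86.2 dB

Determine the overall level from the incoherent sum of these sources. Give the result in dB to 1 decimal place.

Converting to relative power and adding: 10^(80.7/10) + 10^(82.6/10) + 10^(86.2/10) = 7.163e+08.
Back to dB: 10·log₁₀ Σ = 88.6 dB.

88.6 dB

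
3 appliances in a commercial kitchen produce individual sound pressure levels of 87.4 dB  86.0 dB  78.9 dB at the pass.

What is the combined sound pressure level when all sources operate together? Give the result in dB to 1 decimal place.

Σ 10^(Lᵢ/10) = 1.025e+09.
Back to dB: 10·log₁₀ Σ = 90.1 dB.

90.1 dB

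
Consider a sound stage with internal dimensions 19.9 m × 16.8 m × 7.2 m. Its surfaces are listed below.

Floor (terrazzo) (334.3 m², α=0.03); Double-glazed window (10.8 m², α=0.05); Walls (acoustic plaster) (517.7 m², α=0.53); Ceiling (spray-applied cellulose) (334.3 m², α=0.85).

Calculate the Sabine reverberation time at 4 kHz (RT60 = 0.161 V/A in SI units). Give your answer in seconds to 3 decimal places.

A = Σ Sᵢαᵢ = 334.3·0.03 + 10.8·0.05 + 517.7·0.53 + 334.3·0.85 = 569.105 sabins.
Volume V = 19.9 × 16.8 × 7.2 = 2407.104 m³.
Sabine: RT60 = 0.161 × 2407.104 / 569.105 = 0.681 s.

0.681 seconds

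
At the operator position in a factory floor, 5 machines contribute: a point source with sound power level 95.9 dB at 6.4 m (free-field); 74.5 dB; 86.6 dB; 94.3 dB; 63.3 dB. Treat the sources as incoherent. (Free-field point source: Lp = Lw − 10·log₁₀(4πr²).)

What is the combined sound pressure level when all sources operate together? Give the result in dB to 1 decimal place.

95.0 dB

Source at 6.4 m: Lp = 95.9 − 10·log₁₀(4π·6.4²) = 95.9 − 10·log₁₀(514.719) = 68.8 dB.
Converting to relative power and adding: 10^(68.8/10) + 10^(74.5/10) + 10^(86.6/10) + 10^(94.3/10) + 10^(63.3/10) = 3.187e+09.
L_total = 10·log₁₀(3.187e+09) = 95.0 dB.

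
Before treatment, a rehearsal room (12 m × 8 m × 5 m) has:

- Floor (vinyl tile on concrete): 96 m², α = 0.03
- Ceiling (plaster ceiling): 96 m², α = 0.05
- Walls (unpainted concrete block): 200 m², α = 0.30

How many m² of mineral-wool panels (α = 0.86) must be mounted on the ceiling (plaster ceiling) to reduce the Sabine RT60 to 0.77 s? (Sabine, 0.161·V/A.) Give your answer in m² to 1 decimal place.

40.4

Equivalent absorption area: A₁ = 96·0.03 + 96·0.05 + 200·0.30 = 67.680 m².
V = 480 m³. Target absorption A₂ = 0.161 × 480 / 0.77 = 100.364 sabins.
ΔA needed = 100.364 − 67.680 = 32.684 sabins.
Each m² of panel replacing the ceiling (plaster ceiling) adds (0.86 − 0.05) = 0.81 sabins.
Panel area = 32.684 / 0.81 = 40.4 m².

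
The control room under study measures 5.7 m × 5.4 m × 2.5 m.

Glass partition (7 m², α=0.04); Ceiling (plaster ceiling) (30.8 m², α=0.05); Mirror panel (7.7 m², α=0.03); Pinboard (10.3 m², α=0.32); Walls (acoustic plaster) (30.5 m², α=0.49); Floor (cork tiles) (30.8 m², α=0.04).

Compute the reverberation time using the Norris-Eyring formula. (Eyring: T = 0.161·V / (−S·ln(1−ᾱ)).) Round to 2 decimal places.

S = Σ Sᵢ = 117.1 m².
Absorption A = 7·0.04 + 30.8·0.05 + 7.7·0.03 + 10.3·0.32 + 30.5·0.49 + 30.8·0.04 = 21.524 sabins.
ᾱ = 21.524 / 117.1 = 0.1838.
−S·ln(1−ᾱ) = −117.1 × ln(1 − 0.1838) = 23.783.
V = 5.7 × 5.4 × 2.5 = 76.95 m³.
T = 0.161·V/[−S·ln(1−ᾱ)] = 0.161·76.95/23.783 = 0.52 s.

0.52 sec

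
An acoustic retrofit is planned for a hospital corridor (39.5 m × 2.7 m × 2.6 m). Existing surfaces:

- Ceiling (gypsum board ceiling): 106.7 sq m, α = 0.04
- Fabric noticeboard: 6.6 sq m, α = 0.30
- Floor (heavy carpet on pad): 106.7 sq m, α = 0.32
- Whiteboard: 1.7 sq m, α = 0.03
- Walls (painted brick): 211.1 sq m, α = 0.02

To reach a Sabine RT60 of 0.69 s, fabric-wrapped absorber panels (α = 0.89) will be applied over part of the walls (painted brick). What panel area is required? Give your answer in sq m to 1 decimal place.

23.0

Equivalent absorption area: A₁ = 106.7*0.04 + 6.6*0.30 + 106.7*0.32 + 1.7*0.03 + 211.1*0.02 = 44.665 sq m.
Required A₂ = 0.161·277.29/0.69 = 64.701 sabins.
ΔA needed = 64.701 − 44.665 = 20.036 sabins.
Each sq m of panel replacing the walls (painted brick) adds (0.89 − 0.02) = 0.87 sabins.
Area = ΔA/Δα = 20.036/0.87 = 23.0 sq m.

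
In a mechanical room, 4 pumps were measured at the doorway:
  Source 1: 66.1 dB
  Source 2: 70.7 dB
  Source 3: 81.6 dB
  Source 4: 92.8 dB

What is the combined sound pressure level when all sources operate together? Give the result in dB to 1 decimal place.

93.2 dB

Σ 10^(Lᵢ/10) = 2.066e+09.
Combined level = 10 log₁₀(2.066e+09) = 93.2 dB.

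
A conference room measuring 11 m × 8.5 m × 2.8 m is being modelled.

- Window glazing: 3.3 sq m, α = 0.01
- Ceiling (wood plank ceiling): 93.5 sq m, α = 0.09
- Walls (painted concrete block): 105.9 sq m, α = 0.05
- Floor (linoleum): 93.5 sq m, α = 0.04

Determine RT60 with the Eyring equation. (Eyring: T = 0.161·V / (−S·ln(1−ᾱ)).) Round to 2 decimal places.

Total surface area S = 3.3 + 93.5 + 105.9 + 93.5 = 296.2 sq m.
Absorption A = 3.3×0.01 + 93.5×0.09 + 105.9×0.05 + 93.5×0.04 = 17.483 sabins.
Mean coefficient ᾱ = A/S = 0.0590.
Eyring denominator: −S ln(1−ᾱ) = 18.013.
V = 11 × 8.5 × 2.8 = 261.8 m³.
T = 0.161·V/[−S·ln(1−ᾱ)] = 0.161·261.8/18.013 = 2.34 s.

2.34 seconds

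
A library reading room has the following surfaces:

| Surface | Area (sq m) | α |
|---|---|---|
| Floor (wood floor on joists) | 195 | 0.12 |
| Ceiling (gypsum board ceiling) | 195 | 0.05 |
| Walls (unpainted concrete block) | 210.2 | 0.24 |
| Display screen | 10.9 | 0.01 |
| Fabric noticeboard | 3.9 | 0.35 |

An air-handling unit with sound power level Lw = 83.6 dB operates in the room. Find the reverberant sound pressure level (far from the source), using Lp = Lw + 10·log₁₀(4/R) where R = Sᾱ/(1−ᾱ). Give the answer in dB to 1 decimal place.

69.7 dB

Σ(Sᵢαᵢ) = 195·0.12 + 195·0.05 + 210.2·0.24 + 10.9·0.01 + 3.9·0.35 = 85.072; total area S = 615.0 sq m.
ᾱ = 85.072/615.0 = 0.1383; R = Sᾱ/(1−ᾱ) = 85.072/(1−0.1383) = 98.726 sq m.
Lp = 83.6 + 10·log₁₀(4/98.726) = 83.6 + (-13.92) = 69.7 dB.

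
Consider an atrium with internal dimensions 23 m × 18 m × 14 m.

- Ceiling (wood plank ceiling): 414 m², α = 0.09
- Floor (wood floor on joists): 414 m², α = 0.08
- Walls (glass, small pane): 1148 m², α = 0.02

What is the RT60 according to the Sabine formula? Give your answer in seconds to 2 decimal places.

10.00 s

Equivalent absorption area: A = 414·0.09 + 414·0.08 + 1148·0.02 = 93.340 m².
Volume V = 23 × 18 × 14 = 5796 m³.
T = 0.161 V/A = 0.161·5796/93.340 = 10.00 s.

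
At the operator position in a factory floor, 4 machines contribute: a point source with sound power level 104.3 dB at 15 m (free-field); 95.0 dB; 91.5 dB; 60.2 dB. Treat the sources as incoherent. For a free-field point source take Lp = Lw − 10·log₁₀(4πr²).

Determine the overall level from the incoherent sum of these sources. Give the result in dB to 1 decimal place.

96.6 dB

Source at 15 m: Lp = 104.3 − 10·log₁₀(4π·15²) = 104.3 − 10·log₁₀(2827.433) = 69.8 dB.
Converting to relative power and adding: 10^(69.8/10) + 10^(95.0/10) + 10^(91.5/10) + 10^(60.2/10) = 4.585e+09.
Combined level = 10 log₁₀(4.585e+09) = 96.6 dB.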